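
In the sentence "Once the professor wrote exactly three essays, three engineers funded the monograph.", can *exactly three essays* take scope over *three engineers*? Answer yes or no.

The DP *exactly three essays* is contained in the adjunct clause *once the professor wrote exactly three essays*.
Adjuncts are opaque for quantifier raising; a quantifier in an adjunct stays inside it.
*exactly three essays* is confined to the island and cannot take scope over *three engineers*.

No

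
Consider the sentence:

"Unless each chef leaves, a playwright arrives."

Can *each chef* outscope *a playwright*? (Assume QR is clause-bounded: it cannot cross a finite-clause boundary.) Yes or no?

No

The DP *each chef* is contained in the adjunct clause *unless each chef leaves*.
Since the clause is an adjunct (not a complement), the Adjunct Condition blocks QR across its edge.
There is no licit LF on which *each chef* c-commands *a playwright*.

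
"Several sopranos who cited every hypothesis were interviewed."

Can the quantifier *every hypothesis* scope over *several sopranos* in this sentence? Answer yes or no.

The target quantifier *every hypothesis* is part of the relative clause *who cited every hypothesis*.
A relative clause is a scope island — quantifier raising cannot cross its boundary.
So *every hypothesis* cannot raise high enough to outscope *several sopranos*; only the surface ordering *several sopranos* > *every hypothesis* is available.

No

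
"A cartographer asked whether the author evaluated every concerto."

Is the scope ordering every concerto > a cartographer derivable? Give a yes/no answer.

No

*every concerto* is embedded in the embedded question *whether the author evaluated every concerto*.
Embedded questions are wh-islands: a quantifier inside an indirect question cannot QR into the matrix clause.
So *every concerto* cannot raise to a position above *a cartographer*.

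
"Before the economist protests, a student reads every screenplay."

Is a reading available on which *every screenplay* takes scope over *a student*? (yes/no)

The adjunct island is irrelevant here — *every screenplay* and *a student* are both in the matrix clause.
Since no island is crossed, the inverse ordering is licensed alongside surface scope.
So *every screenplay* > *a student* is among the available readings.

Yes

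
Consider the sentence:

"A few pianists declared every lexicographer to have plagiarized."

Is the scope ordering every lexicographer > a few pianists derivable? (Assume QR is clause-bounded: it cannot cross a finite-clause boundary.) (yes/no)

Yes

ECM infinitives lack a CP barrier, so *every lexicographer* can QR over the matrix subject *a few pianists*.
No island intervenes, so both surface and inverse scope are derivable.
Both orderings are possible: *a few pianists* > *every lexicographer* and *every lexicographer* > *a few pianists*.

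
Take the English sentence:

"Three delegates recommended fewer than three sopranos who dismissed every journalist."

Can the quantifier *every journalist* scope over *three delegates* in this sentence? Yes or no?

No

The target quantifier *every journalist* is part of the relative clause *who dismissed every journalist* modifying *fewer than three sopranos*.
QR out of a relative clause is ruled out by the relative-clause island constraint.
The inverse ordering *every journalist* > *three delegates* is therefore underivable.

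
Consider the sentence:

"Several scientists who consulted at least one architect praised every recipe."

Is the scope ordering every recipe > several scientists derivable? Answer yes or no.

*every recipe* sits in the matrix clause, not in the relative clause on *several scientists*.
With no island boundary between them, the object can take inverse scope over the subject via ordinary QR within the clause.
Both orderings are possible: *several scientists* > *every recipe* and *every recipe* > *several scientists*.

Yes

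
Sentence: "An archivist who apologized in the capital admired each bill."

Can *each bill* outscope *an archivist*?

*each bill* sits in the matrix clause, not in the relative clause on *an archivist*.
Clause-internal QR can adjoin the lower DP above the subject, yielding the inverse reading.

Yes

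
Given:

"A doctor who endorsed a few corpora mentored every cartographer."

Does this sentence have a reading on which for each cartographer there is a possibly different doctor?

Yes

The paraphrase describes the scope ordering *every cartographer* > *a doctor*.
Although the sentence contains a relative clause (*who endorsed a few corpora*), *every cartographer* is outside it, in the matrix VP.
QR within a single clause is free, so the lower quantifier may take scope over the higher one.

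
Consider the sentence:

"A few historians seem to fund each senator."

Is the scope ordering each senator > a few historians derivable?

Yes

Infinitival complements of raising predicates do not block QR; *each senator* and *a few historians* are effectively clausemates.
Since no island is crossed, the inverse ordering is licensed alongside surface scope.
The sentence is scopally ambiguous between *a few historians* > *each senator* and *each senator* > *a few historians*.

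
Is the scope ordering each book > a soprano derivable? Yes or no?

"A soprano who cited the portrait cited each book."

Yes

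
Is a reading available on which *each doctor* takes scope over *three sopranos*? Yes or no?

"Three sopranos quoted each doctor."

Yes

*three sopranos* and *each doctor* are co-arguments of the matrix verb, with nothing but a clause-internal boundary between them.
Nothing blocks QR of the lower DP to a position above the higher one, so inverse scope is available.
Both orderings are possible: *three sopranos* > *each doctor* and *each doctor* > *three sopranos*.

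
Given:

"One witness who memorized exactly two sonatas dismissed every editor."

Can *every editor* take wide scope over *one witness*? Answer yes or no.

Yes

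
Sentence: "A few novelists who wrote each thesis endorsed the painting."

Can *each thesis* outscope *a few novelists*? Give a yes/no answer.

*each thesis* sits inside the relative clause *who wrote each thesis*.
Quantifiers inside a relative clause are trapped there; the RC boundary blocks QR.
So *each thesis* cannot raise high enough to outscope *a few novelists*; only the surface ordering *a few novelists* > *each thesis* is available.

No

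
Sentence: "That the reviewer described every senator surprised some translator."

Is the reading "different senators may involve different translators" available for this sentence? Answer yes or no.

No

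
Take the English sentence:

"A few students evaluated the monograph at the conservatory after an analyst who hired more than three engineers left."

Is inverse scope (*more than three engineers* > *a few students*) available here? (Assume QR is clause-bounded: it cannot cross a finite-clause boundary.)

No

*more than three engineers* occurs within the relative clause *who hired more than three engineers*, which is itself inside the adjunct *after an analyst who hired more than three engineers left*.
Even if one barrier were somehow void, the other would still block QR.
*more than three engineers* > *a few students* would require crossing that boundary, which is illicit.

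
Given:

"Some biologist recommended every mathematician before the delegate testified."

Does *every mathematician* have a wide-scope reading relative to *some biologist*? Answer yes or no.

*every mathematician* is a matrix argument; the adjunct is an island but the target quantifier is outside it.
QR within a single clause is free, so the lower quantifier may take scope over the higher one.

Yes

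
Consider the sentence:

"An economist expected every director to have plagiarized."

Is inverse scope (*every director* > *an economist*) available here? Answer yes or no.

ECM infinitives lack a CP barrier, so *every director* can QR over the matrix subject *an economist*.
With no island boundary between them, the object can take inverse scope over the subject via ordinary QR within the clause.

Yes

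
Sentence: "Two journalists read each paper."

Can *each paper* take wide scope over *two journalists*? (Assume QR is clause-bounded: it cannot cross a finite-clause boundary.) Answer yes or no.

Yes

*two journalists* and *each paper* are co-arguments of the matrix verb, with nothing but a clause-internal boundary between them.
Clause-internal QR can adjoin the lower DP above the subject, yielding the inverse reading.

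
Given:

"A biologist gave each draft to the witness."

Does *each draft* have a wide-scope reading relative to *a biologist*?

*each draft* is the matrix object and *a biologist* the matrix subject; the two are clausemates.
Ordinary QR to a clause-peripheral position gives the wide-scope LF for the lower DP.

Yes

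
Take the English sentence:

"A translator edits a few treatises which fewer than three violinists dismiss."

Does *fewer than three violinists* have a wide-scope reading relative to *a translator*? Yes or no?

*fewer than three violinists* is embedded in the relative clause *which fewer than three violinists dismiss* modifying *a few treatises*.
Relative clauses are scope islands: a quantifier cannot QR out of a relative clause to take scope in the matrix clause.
So the wide-scope reading for *fewer than three violinists* is blocked.

No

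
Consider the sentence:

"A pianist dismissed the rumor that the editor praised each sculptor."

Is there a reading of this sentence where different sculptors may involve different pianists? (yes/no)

This is the *each sculptor* > *a pianist* reading.
Structurally, *each sculptor* is inside the complex NP *the rumor that the editor praised each sculptor*.
Noun-complement clauses are scope islands (the Complex NP Constraint): a quantifier inside one cannot scope into the matrix.
*each sculptor* is confined to the island and cannot take scope over *a pianist*.

No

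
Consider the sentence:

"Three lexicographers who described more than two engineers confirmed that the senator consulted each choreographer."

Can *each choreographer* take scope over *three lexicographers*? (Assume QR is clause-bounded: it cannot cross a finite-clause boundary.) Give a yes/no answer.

The target quantifier *each choreographer* is part of the finite complement clause *that the senator consulted each choreographer*.
Given the clause-boundedness assumption, QR cannot cross the finite CP into the matrix.
*each choreographer* > *three lexicographers* would require crossing that boundary, which is illicit.

No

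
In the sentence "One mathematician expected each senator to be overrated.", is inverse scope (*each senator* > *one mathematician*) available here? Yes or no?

The ECM infinitive is scope-transparent — *each senator* is free to raise above *one mathematician*.
No island intervenes, so both surface and inverse scope are derivable.
The sentence is scopally ambiguous between *one mathematician* > *each senator* and *each senator* > *one mathematician*.

Yes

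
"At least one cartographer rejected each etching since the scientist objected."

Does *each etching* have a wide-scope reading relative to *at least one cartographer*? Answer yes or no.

Yes

Neither queried DP is inside the adjunct, so the adjunct-island constraint does not apply.
Since no island is crossed, the inverse ordering is licensed alongside surface scope.
Both orderings are possible: *at least one cartographer* > *each etching* and *each etching* > *at least one cartographer*.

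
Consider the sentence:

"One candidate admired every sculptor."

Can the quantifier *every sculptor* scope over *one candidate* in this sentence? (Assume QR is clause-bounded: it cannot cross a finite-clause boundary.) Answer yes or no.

Both DPs are arguments of the same predicate; there is no clause or island boundary between them.
Since no island is crossed, the inverse ordering is licensed alongside surface scope.
Both orderings are possible: *one candidate* > *every sculptor* and *every sculptor* > *one candidate*.

Yes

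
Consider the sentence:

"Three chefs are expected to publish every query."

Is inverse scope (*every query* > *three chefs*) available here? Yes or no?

*every query* is inside a raising infinitive, which is transparent to QR (no CP barrier), so it behaves as a matrix argument.
Ordinary QR to a clause-peripheral position gives the wide-scope LF for the lower DP.
The sentence is scopally ambiguous between *three chefs* > *every query* and *every query* > *three chefs*.

Yes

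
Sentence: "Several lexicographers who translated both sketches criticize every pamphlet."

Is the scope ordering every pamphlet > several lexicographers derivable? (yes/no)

The RC *who translated both sketches* is an island, but *every pamphlet* is not inside it — it is the matrix object, a clausemate of *several lexicographers*.
Ordinary QR to a clause-peripheral position gives the wide-scope LF for the lower DP.

Yes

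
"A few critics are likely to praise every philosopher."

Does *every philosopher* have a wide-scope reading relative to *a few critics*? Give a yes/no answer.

*every philosopher* is inside a raising infinitive, which is transparent to QR (no CP barrier), so it behaves as a matrix argument.
With no island boundary between them, the object can take inverse scope over the subject via ordinary QR within the clause.

Yes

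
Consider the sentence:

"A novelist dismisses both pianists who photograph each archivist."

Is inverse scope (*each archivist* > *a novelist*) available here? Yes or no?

Structurally, *each archivist* is inside the relative clause *who photograph each archivist* modifying *both pianists*.
Relative clauses are scope islands: a quantifier cannot QR out of a relative clause to take scope in the matrix clause.
So the wide-scope reading for *each archivist* is blocked.
(Only the surface reading survives: one fixed novelist with respect to all the relevant archivists.)

No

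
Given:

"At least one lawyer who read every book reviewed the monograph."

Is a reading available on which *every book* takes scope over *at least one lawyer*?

The target quantifier *every book* is part of the relative clause *who read every book*.
A relative clause is a scope island — quantifier raising cannot cross its boundary.
So *every book* cannot raise to a position above *at least one lawyer*.
(Only the surface reading survives: one fixed lawyer with respect to all the relevant books.)

No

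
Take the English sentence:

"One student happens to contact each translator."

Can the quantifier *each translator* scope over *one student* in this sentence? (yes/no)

Yes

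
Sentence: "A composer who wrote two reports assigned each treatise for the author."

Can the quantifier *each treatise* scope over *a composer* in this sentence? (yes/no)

Yes

The RC *who wrote two reports* is an island, but *each treatise* is not inside it — it is the matrix object, a clausemate of *a composer*.
No island intervenes, so both surface and inverse scope are derivable.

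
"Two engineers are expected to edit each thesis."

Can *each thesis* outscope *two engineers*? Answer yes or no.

Yes

The matrix predicate is a raising verb, whose infinitival complement is not a scope island — *each thesis* can QR into the matrix clause.
Since no island is crossed, the inverse ordering is licensed alongside surface scope.
So *each thesis* > *two engineers* is among the available readings.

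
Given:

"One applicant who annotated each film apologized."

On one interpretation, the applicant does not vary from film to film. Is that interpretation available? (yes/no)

That reading corresponds to *one applicant* > *each film*.
Nothing needs to raise for *one applicant* > *each film*, so no island constraint is at stake.

Yes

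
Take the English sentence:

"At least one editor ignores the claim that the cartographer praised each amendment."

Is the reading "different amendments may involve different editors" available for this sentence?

The described interpretation is the *each amendment* > *at least one editor* scoping.
Structurally, *each amendment* is inside the complex NP *the claim that the cartographer praised each amendment*.
A that-clause complement to a noun is an island; QR cannot cross the NP boundary.
So *each amendment* cannot raise to a position above *at least one editor*.

No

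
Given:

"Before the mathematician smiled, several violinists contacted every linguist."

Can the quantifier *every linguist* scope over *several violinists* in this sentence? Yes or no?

Although there is an adjunct clause, *every linguist* is in the main clause, not inside the adjunct.
Ordinary QR to a clause-peripheral position gives the wide-scope LF for the lower DP.

Yes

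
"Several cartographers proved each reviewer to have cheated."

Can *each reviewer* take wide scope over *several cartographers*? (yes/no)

Yes

This is an ECM construction: *each reviewer* is the infinitival subject, Case-marked by the matrix verb, and the infinitive is transparent for QR.
Nothing blocks QR of the lower DP to a position above the higher one, so inverse scope is available.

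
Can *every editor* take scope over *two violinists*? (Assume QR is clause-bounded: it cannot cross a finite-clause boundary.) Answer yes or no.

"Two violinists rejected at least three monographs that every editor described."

The target quantifier *every editor* is part of the relative clause *that every editor described* modifying *at least three monographs*.
Relative clauses block scope extraction: QR cannot target a position outside the modified NP.
So *every editor* cannot raise to a position above *two violinists*.

No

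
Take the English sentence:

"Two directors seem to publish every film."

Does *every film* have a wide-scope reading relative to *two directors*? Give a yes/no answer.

*every film* is the object of the infinitival complement of a raising predicate; raising infinitives are transparent for QR, so the two DPs are in effect clausemates.
QR within a single clause is free, so the lower quantifier may take scope over the higher one.

Yes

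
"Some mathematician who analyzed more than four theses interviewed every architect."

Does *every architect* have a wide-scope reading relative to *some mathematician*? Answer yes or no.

Yes

*every architect* is a matrix argument; only *some mathematician* is modified by the relative clause *who analyzed more than four theses*, so the RC island is irrelevant to the target quantifier.
With no island boundary between them, the object can take inverse scope over the subject via ordinary QR within the clause.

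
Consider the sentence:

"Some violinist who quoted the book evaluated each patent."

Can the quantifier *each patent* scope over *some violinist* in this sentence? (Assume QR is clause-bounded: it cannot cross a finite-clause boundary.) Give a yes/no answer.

Yes

The relative clause *who quoted the book* modifies *some violinist*, but *each patent* is not inside that relative clause — it is an argument of the matrix verb.
QR within a single clause is free, so the lower quantifier may take scope over the higher one.
So *each patent* > *some violinist* is among the available readings.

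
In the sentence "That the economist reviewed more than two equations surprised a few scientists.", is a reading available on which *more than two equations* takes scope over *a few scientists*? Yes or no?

*more than two equations* occurs within the sentential subject *that the economist reviewed more than two equations*.
Subjects — clausal subjects included — are islands for extraction, and QR is no exception.
So *more than two equations* cannot raise to a position above *a few scientists*.

No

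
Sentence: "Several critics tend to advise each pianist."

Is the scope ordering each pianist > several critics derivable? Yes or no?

Infinitival complements of raising predicates do not block QR; *each pianist* and *several critics* are effectively clausemates.
QR within a single clause is free, so the lower quantifier may take scope over the higher one.

Yes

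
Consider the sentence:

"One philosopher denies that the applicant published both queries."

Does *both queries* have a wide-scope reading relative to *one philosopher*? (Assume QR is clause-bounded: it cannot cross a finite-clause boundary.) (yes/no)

No

The DP *both queries* is contained in the finite complement clause *that the applicant published both queries*.
With QR restricted to its own tensed clause, the embedded quantifier cannot reach a matrix scope position.
The inverse ordering *both queries* > *one philosopher* is therefore underivable.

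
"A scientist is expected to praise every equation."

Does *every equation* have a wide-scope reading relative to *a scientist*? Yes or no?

Infinitival complements of raising predicates do not block QR; *every equation* and *a scientist* are effectively clausemates.
Clause-internal QR can adjoin the lower DP above the subject, yielding the inverse reading.

Yes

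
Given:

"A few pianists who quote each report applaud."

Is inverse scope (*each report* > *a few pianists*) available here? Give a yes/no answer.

*each report* sits inside the relative clause *who quote each report*.
QR out of a relative clause is ruled out by the relative-clause island constraint.
*each report* is confined to the island and cannot take scope over *a few pianists*.

No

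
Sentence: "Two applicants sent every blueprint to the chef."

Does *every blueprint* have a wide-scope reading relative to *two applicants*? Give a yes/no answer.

Yes

*every blueprint* and *two applicants* are in the same minimal clause.
Since no island is crossed, the inverse ordering is licensed alongside surface scope.
Both orderings are possible: *two applicants* > *every blueprint* and *every blueprint* > *two applicants*.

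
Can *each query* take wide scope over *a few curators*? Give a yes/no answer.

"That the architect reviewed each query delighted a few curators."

*each query* sits inside the sentential subject *that the architect reviewed each query*.
Subjects — clausal subjects included — are islands for extraction, and QR is no exception.
*each query* is confined to the island and cannot take scope over *a few curators*.

No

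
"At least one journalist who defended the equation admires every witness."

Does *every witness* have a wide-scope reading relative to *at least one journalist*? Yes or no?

Yes

The RC *who defended the equation* is an island, but *every witness* is not inside it — it is the matrix object, a clausemate of *at least one journalist*.
With no island boundary between them, the object can take inverse scope over the subject via ordinary QR within the clause.
Both orderings are possible: *at least one journalist* > *every witness* and *every witness* > *at least one journalist*.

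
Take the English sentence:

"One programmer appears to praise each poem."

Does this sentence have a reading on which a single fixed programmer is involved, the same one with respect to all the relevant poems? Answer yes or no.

The described interpretation is the *one programmer* > *each poem* scoping.
Nothing needs to raise for *one programmer* > *each poem*, so no island constraint is at stake.

Yes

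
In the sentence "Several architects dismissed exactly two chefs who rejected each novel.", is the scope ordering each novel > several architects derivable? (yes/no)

No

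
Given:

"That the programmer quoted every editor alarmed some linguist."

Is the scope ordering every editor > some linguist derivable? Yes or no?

*every editor* is embedded in the sentential subject *that the programmer quoted every editor*.
Sentential subjects are islands: a quantifier inside the subject clause cannot raise over the matrix predicate.
So the wide-scope reading for *every editor* is blocked.

No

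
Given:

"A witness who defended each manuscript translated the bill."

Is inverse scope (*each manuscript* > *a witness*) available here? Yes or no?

No

The DP *each manuscript* is contained in the relative clause *who defended each manuscript*.
Relative clauses block scope extraction: QR cannot target a position outside the modified NP.
So *each manuscript* cannot raise to a position above *a witness*.
(Only the surface reading survives: one fixed witness with respect to all the relevant manuscripts.)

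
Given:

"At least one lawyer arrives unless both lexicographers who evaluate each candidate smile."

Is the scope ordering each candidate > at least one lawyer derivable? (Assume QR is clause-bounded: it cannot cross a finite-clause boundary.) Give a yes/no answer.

Structurally, *each candidate* is inside the relative clause *who evaluate each candidate*, which is itself inside the adjunct *unless both lexicographers who evaluate each candidate smile*.
The quantifier would have to escape first the RC and then the adjunct — two independent island violations.
So the wide-scope reading for *each candidate* is blocked.
(Only the surface reading survives: one fixed lawyer with respect to all the relevant candidates.)

No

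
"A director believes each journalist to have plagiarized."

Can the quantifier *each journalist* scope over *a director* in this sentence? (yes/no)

Yes

*each journalist* is an ECM subject; ECM complements are not islands, and the embedded quantifier may take matrix scope.
Clause-internal QR can adjoin the lower DP above the subject, yielding the inverse reading.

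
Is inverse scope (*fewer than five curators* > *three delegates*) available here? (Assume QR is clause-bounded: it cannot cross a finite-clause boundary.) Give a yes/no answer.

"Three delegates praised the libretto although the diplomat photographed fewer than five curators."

The DP *fewer than five curators* is contained in the adjunct clause *although the diplomat photographed fewer than five curators*.
Adjuncts are opaque for quantifier raising; a quantifier in an adjunct stays inside it.
*fewer than five curators* is confined to the island and cannot take scope over *three delegates*.

No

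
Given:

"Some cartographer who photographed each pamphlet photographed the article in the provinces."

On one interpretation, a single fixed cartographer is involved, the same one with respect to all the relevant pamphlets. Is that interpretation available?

The described interpretation is the *some cartographer* > *each pamphlet* scoping.
That is the surface-scope ordering, which is always one of the available readings — island constraints only ever restrict inverse scope.

Yes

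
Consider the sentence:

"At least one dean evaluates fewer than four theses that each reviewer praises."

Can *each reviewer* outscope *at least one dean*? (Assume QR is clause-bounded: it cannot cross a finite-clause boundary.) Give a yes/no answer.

No

*each reviewer* is embedded in the relative clause *that each reviewer praises* modifying *fewer than four theses*.
Relative clauses block scope extraction: QR cannot target a position outside the modified NP.
So *each reviewer* cannot raise high enough to outscope *at least one dean*; only the surface ordering *at least one dean* > *each reviewer* is available.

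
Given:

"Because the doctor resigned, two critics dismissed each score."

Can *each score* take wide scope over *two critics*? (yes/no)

Although there is an adjunct clause, *each score* is in the main clause, not inside the adjunct.
No island intervenes, so both surface and inverse scope are derivable.

Yes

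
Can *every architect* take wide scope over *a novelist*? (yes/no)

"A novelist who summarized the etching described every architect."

Yes

*every architect* sits in the matrix clause, not in the relative clause on *a novelist*.
Since no island is crossed, the inverse ordering is licensed alongside surface scope.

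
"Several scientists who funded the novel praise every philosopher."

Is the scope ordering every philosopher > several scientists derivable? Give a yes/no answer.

Yes

The relative clause *who funded the novel* modifies *several scientists*, but *every philosopher* is not inside that relative clause — it is an argument of the matrix verb.
Ordinary QR to a clause-peripheral position gives the wide-scope LF for the lower DP.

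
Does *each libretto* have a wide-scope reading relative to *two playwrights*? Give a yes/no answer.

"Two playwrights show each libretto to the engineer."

Yes

Both DPs are arguments of the same predicate; there is no clause or island boundary between them.
Ordinary QR to a clause-peripheral position gives the wide-scope LF for the lower DP.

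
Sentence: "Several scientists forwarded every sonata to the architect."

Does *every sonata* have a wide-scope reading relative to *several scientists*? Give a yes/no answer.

*every sonata* is the matrix object and *several scientists* the matrix subject; the two are clausemates.
Ordinary QR to a clause-peripheral position gives the wide-scope LF for the lower DP.

Yes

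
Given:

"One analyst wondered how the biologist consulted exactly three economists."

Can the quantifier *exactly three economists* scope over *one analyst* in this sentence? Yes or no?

The target quantifier *exactly three economists* is part of the embedded question *how the biologist consulted exactly three economists*.
Embedded questions are wh-islands: a quantifier inside an indirect question cannot QR into the matrix clause.
So *exactly three economists* cannot raise to a position above *one analyst*.
(Only the surface reading survives: one fixed analyst with respect to all the relevant economists.)

No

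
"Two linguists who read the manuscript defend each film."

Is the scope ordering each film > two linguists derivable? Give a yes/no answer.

The relative clause *who read the manuscript* modifies *two linguists*, but *each film* is not inside that relative clause — it is an argument of the matrix verb.
Clause-internal QR can adjoin the lower DP above the subject, yielding the inverse reading.

Yes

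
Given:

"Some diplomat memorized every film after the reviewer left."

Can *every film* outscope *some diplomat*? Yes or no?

The adjunct island is irrelevant here — *every film* and *some diplomat* are both in the matrix clause.
No island intervenes, so both surface and inverse scope are derivable.

Yes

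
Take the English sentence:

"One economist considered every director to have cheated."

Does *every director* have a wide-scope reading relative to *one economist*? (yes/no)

This is an ECM construction: *every director* is the infinitival subject, Case-marked by the matrix verb, and the infinitive is transparent for QR.
Ordinary QR to a clause-peripheral position gives the wide-scope LF for the lower DP.

Yes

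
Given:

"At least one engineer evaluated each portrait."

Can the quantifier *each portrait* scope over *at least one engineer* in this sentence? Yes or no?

*each portrait* and *at least one engineer* are in the same minimal clause.
Since no island is crossed, the inverse ordering is licensed alongside surface scope.
Both orderings are possible: *at least one engineer* > *each portrait* and *each portrait* > *at least one engineer*.

Yes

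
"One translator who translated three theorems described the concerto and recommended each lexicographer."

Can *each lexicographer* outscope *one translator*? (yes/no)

No

The target quantifier *each lexicographer* is part of one conjunct of the coordinate structure (*recommended each lexicographer*).
Coordinate structures are islands for non-across-the-board movement, QR included.
*each lexicographer* is confined to the island and cannot take scope over *one translator*.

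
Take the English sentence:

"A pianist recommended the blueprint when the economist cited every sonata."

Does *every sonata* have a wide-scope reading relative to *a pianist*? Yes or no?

No

The DP *every sonata* is contained in the adjunct clause *when the economist cited every sonata*.
The adjunct-island constraint bars QR out of an adverbial clause.
Hence only narrow scope for *every sonata* (under *a pianist*) survives.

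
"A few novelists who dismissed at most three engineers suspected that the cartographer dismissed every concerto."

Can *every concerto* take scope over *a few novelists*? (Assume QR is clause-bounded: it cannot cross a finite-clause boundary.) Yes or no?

No

Structurally, *every concerto* is inside the finite complement clause *that the cartographer dismissed every concerto*.
With QR restricted to its own tensed clause, the embedded quantifier cannot reach a matrix scope position.
The inverse ordering *every concerto* > *a few novelists* is therefore underivable.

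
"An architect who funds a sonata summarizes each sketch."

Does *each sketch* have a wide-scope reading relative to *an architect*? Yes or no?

Although the sentence contains a relative clause (*who funds a sonata*), *each sketch* is outside it, in the matrix VP.
Ordinary QR to a clause-peripheral position gives the wide-scope LF for the lower DP.

Yes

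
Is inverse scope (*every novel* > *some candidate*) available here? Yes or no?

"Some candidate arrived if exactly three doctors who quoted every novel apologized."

No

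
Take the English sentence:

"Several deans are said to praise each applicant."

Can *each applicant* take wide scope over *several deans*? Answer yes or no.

Yes

*each applicant* is the object of the infinitival complement of a raising predicate; raising infinitives are transparent for QR, so the two DPs are in effect clausemates.
Ordinary QR to a clause-peripheral position gives the wide-scope LF for the lower DP.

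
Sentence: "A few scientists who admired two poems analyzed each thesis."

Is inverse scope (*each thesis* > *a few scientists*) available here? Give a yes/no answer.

Although the sentence contains a relative clause (*who admired two poems*), *each thesis* is outside it, in the matrix VP.
Nothing blocks QR of the lower DP to a position above the higher one, so inverse scope is available.
The sentence is scopally ambiguous between *a few scientists* > *each thesis* and *each thesis* > *a few scientists*.

Yes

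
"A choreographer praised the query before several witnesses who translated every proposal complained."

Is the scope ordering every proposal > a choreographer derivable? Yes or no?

*every proposal* is embedded in the relative clause *who translated every proposal*, which is itself inside the adjunct *before several witnesses who translated every proposal complained*.
Even if one barrier were somehow void, the other would still block QR.
*every proposal* is confined to the island and cannot take scope over *a choreographer*.

No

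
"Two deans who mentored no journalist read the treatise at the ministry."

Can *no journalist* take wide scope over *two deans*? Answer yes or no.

*no journalist* occurs within the relative clause *who mentored no journalist*.
QR out of a relative clause is ruled out by the relative-clause island constraint.
*no journalist* is confined to the island and cannot take scope over *two deans*.

No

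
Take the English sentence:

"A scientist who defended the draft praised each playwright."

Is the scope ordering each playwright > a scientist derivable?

*each playwright* is a matrix argument; only *a scientist* is modified by the relative clause *who defended the draft*, so the RC island is irrelevant to the target quantifier.
Nothing blocks QR of the lower DP to a position above the higher one, so inverse scope is available.
So *each playwright* > *a scientist* is among the available readings.

Yes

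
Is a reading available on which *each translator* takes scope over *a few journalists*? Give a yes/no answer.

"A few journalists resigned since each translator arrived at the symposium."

*each translator* sits inside the adjunct clause *since each translator arrived at the symposium*.
Adverbial clauses are not L-marked, so they are barriers for QR — the quantifier cannot escape the adjunct.
Hence only narrow scope for *each translator* (under *a few journalists*) survives.

No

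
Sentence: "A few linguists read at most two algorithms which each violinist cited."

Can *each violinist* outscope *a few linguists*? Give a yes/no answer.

No

The target quantifier *each violinist* is part of the relative clause *which each violinist cited* modifying *at most two algorithms*.
QR out of a relative clause is ruled out by the relative-clause island constraint.
So the wide-scope reading for *each violinist* is blocked.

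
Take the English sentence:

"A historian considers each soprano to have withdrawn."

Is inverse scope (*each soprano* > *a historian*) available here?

Yes

This is an ECM construction: *each soprano* is the infinitival subject, Case-marked by the matrix verb, and the infinitive is transparent for QR.
Ordinary QR to a clause-peripheral position gives the wide-scope LF for the lower DP.
Both orderings are possible: *a historian* > *each soprano* and *each soprano* > *a historian*.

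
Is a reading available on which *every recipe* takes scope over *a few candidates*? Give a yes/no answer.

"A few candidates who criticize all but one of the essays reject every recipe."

*every recipe* sits in the matrix clause, not in the relative clause on *a few candidates*.
QR within a single clause is free, so the lower quantifier may take scope over the higher one.
The sentence is scopally ambiguous between *a few candidates* > *every recipe* and *every recipe* > *a few candidates*.

Yes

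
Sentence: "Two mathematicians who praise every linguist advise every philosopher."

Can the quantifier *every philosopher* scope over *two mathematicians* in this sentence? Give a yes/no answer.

Yes

The RC *who praise every linguist* is an island, but *every philosopher* is not inside it — it is the matrix object, a clausemate of *two mathematicians*.
Ordinary QR to a clause-peripheral position gives the wide-scope LF for the lower DP.
Both orderings are possible: *two mathematicians* > *every philosopher* and *every philosopher* > *two mathematicians*.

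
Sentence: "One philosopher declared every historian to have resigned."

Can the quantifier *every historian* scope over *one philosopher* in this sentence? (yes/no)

Yes

ECM infinitives lack a CP barrier, so *every historian* can QR over the matrix subject *one philosopher*.
Nothing blocks QR of the lower DP to a position above the higher one, so inverse scope is available.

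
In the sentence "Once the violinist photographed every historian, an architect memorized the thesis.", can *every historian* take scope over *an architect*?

*every historian* occurs within the adjunct clause *once the violinist photographed every historian*.
Adjuncts are opaque for quantifier raising; a quantifier in an adjunct stays inside it.
The ordering *every historian* > *an architect* is therefore underivable.

No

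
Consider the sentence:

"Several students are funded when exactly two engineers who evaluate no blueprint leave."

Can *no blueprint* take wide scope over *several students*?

Structurally, *no blueprint* is inside the relative clause *who evaluate no blueprint*, which is itself inside the adjunct *when exactly two engineers who evaluate no blueprint leave*.
Even if one barrier were somehow void, the other would still block QR.
So *no blueprint* cannot raise high enough to outscope *several students*; only the surface ordering *several students* > *no blueprint* is available.

No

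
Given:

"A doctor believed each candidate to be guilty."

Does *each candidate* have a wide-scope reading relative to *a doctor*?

*each candidate* is the subject of an ECM infinitive — the infinitival complement of an ECM verb is not a scope island, so *each candidate* can raise into the matrix clause.
QR within a single clause is free, so the lower quantifier may take scope over the higher one.

Yes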